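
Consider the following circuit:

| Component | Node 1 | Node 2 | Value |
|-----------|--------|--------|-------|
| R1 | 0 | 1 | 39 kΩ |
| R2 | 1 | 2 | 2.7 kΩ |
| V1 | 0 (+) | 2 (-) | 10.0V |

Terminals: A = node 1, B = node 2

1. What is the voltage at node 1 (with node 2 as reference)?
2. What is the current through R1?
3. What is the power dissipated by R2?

Nodal analysis, taking node 2 as the 0 V reference.
Source V1 fixes V_0 = 10 V.
KCL at each unknown node (sum of currents leaving = 0; resistances in Ω):
  Node 1: (V_1 - 10)/39000 + (V_1 - 0)/2700 = 0
Collecting terms: 0.000396 × V_1 = 0.0002564  =>  V_1 = 0.6475 V
Part 1:
  Read off the nodal solution: V_1 = 0.6475 V
Part 2:
  I_R1 = (V_0 - V_1)/R1 = (10 - 0.6475)/39000 = 0.0002398 A
  Magnitude: I_R1 = 0.0002398 A
Part 3:
  I_R2 = (V_1 - V_2)/R2 = (0.6475 - 0)/2700 = 0.0002398 A
  P_R2 = I_R2² × R2 = (0.0002398)² × 2700 = 0.0001553 W

Final answers:
1. V_1 = 0.6475 V
2. I_R1 = 0.0002398 A
3. P_R2 = 0.0001553 W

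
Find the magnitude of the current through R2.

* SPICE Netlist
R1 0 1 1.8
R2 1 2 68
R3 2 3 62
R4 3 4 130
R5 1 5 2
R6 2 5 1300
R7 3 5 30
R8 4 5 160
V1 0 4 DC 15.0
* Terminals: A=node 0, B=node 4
Nodal analysis, taking node 4 as the 0 V reference.
Source V1 fixes V_0 = 15 V.
KCL at each unknown node (sum of currents leaving = 0; resistances in Ω):
  Node 1: (V_1 - 15)/1.8 + (V_1 - V_2)/68 + (V_1 - V_5)/2 = 0
  Node 2: (V_2 - V_1)/68 + (V_2 - V_3)/62 + (V_2 - V_5)/1300 = 0
  Node 3: (V_3 - V_2)/62 + (V_3 - 0)/130 + (V_3 - V_5)/30 = 0
  Node 5: (V_5 - V_1)/2 + (V_5 - V_2)/1300 + (V_5 - V_3)/30 + (V_5 - 0)/160 = 0
Collecting terms (coefficients in siemens):
  1.07·V_1 - 0.01471·V_2 - 0.5·V_5 = 8.333
  0.0316·V_2 - 0.01471·V_1 - 0.01613·V_3 - 0.0007692·V_5 = 0
  0.05715·V_3 - 0.01613·V_2 - 0.03333·V_5 = 0
  0.5404·V_5 - 0.5·V_1 - 0.0007692·V_2 - 0.03333·V_3 = 0
Solving these 4 simultaneous equations (Gaussian elimination) gives:
  V_1 = 14.67 V, V_2 = 13.37 V, V_3 = 12.14 V, V_5 = 14.34 V
I_R2 = (V_1 - V_2)/R2 = (14.67 - 13.37)/68 = 0.01912 A
|I_R2| = 0.01912 A

Final answer: |I_R2| = 0.01912 A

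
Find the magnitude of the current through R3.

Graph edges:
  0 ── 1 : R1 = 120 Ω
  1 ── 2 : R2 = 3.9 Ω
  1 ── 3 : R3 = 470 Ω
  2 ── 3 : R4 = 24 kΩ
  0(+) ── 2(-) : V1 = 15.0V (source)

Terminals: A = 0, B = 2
Nodal analysis, taking node 2 as the 0 V reference.
Source V1 fixes V_0 = 15 V.
KCL at each unknown node (sum of currents leaving = 0; resistances in Ω):
  Node 1: (V_1 - 15)/120 + (V_1 - 0)/3.9 + (V_1 - V_3)/470 = 0
  Node 3: (V_3 - V_1)/470 + (V_3 - 0)/24000 = 0
Collecting terms (coefficients in siemens):
  0.2669·V_1 - 0.002128·V_3 = 0.125
  0.002169·V_3 - 0.002128·V_1 = 0
Determinant D = (0.2669)(0.002169) - (-0.002128)(-0.002128) = 0.0005744
V_1 = [(0.125)(0.002169) - (-0.002128)(0)]/D = 0.4721 V
V_3 = [(0.2669)(0) - (0.125)(-0.002128)]/D = 0.463 V
I_R3 = (V_1 - V_3)/R3 = (0.4721 - 0.463)/470 = 0.00001929 A
|I_R3| = 0.00001929 A

Final answer: |I_R3| = 1.929e-05 A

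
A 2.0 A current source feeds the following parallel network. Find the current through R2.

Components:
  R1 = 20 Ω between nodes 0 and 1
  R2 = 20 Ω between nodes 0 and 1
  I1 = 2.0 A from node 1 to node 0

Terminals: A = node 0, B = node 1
All resistors sit directly between nodes 0 and 1, so they are in parallel and share one voltage V; the full source current 2 A splits among them.
1/R_par = 1/20 + 1/20 = 0.1 S  =>  R_par = 10 Ω
V = I × R_par = 2 × 10 = 20 V
I_R2 = V/R2 = 20/20 = 1 A

Final answer: 1 A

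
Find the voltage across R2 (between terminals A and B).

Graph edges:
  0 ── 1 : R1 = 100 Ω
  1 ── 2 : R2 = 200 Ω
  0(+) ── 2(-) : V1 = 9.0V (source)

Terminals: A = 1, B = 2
R1 and R2 are in series across V1 (node 0 → node 1 → node 2), and the output A–B is taken across R2, so this is a voltage divider.
Series current: I = V1/(R1 + R2) = 9/(100 + 200) = 9/300 = 0.03 A
V_R2 = I × R2 = V1 × R2/(R1 + R2) = 9 × 200/300 = 6 V

Final answer: 6 V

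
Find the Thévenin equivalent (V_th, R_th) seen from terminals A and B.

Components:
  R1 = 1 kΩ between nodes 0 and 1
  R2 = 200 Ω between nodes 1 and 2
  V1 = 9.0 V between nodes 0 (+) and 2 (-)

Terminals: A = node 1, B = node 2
Step 1 — V_th is the open-circuit voltage V_A - V_B (nothing connected across the terminals).
Nodal analysis, taking node 2 as the 0 V reference.
Source V1 fixes V_0 = 9 V.
KCL at each unknown node (sum of currents leaving = 0; resistances in Ω):
  Node 1: (V_1 - 9)/1000 + (V_1 - 0)/200 = 0
Collecting terms: 0.006 × V_1 = 0.009  =>  V_1 = 1.5 V
V_th = V_1 - V_2 = 1.5 - 0 = 1.5 V
Step 2 — R_th: zero the source — replace V1 by a short circuit (node 2 merges into node 0) — and find the resistance seen between A (node 1) and B (node 0).
Reduce the network between node 1 (A) and node 0 (B) by series/parallel combination:
  Rp1 = R1 ‖ R2 (parallel, both between nodes 0 and 1) = 1/(1/1000 + 1/200) = 166.7 Ω
R_th = 166.7 Ω

Final answer: V_th = 1.5 V, R_th = 166.7 Ω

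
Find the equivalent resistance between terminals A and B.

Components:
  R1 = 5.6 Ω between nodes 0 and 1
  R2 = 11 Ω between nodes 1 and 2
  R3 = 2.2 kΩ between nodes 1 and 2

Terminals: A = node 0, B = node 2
Reduce the network between node 0 (A) and node 2 (B) by series/parallel combination:
  Rp1 = R2 ‖ R3 (parallel, both between nodes 1 and 2) = 1/(1/11 + 1/2200) = 10.95 Ω
  Rs1 = R1 + Rp1 (series, joined only at node 1) = 5.6 + 10.95 = 16.55 Ω
R_eq = 16.55 Ω

Final answer: 16.55 Ω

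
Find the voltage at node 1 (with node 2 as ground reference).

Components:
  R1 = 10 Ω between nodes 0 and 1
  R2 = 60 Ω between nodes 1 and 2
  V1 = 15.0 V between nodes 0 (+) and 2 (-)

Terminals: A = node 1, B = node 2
Nodal analysis, taking node 2 as the 0 V reference.
Source V1 fixes V_0 = 15 V.
KCL at each unknown node (sum of currents leaving = 0; resistances in Ω):
  Node 1: (V_1 - 15)/10 + (V_1 - 0)/60 = 0
Collecting terms: 0.1167 × V_1 = 1.5  =>  V_1 = 12.86 V
The requested potential is V_1 = 12.86 V.

Final answer: V_1 = 12.86 V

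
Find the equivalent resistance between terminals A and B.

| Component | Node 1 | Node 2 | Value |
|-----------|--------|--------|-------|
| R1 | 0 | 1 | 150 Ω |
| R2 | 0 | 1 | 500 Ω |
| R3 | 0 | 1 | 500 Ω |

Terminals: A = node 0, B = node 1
Reduce the network between node 0 (A) and node 1 (B) by series/parallel combination:
  Rp1 = R1 ‖ R2 ‖ R3 (parallel, all between nodes 0 and 1) = 1/(1/150 + 1/500 + 1/500) = 93.75 Ω
R_eq = 93.75 Ω

Final answer: 93.75 Ω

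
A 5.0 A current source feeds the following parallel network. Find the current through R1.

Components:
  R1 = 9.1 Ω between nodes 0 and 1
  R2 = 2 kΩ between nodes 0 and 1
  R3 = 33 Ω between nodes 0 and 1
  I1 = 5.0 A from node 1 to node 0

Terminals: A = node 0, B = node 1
All resistors sit directly between nodes 0 and 1, so they are in parallel and share one voltage V; the full source current 5 A splits among them.
1/R_par = 1/9.1 + 1/2000 + 1/33 = 0.1407 S  =>  R_par = 7.108 Ω
V = I × R_par = 5 × 7.108 = 35.54 V
I_R1 = V/R1 = 35.54/9.1 = 3.905 A

Final answer: 3.905 A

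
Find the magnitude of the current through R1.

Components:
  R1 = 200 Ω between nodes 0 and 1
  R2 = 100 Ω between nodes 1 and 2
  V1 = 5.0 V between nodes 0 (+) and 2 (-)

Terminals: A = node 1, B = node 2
Nodal analysis, taking node 2 as the 0 V reference.
Source V1 fixes V_0 = 5 V.
KCL at each unknown node (sum of currents leaving = 0; resistances in Ω):
  Node 1: (V_1 - 5)/200 + (V_1 - 0)/100 = 0
Collecting terms: 0.015 × V_1 = 0.025  =>  V_1 = 1.667 V
I_R1 = (V_0 - V_1)/R1 = (5 - 1.667)/200 = 0.01667 A
|I_R1| = 0.01667 A

Final answer: |I_R1| = 0.01667 A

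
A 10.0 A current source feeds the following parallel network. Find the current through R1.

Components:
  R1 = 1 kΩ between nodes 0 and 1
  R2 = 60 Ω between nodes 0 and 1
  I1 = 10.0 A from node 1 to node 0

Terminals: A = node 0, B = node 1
All resistors sit directly between nodes 0 and 1, so they are in parallel and share one voltage V; the full source current 10 A splits among them.
1/R_par = 1/1000 + 1/60 = 0.01767 S  =>  R_par = 56.6 Ω
V = I × R_par = 10 × 56.6 = 566 V
I_R1 = V/R1 = 566/1000 = 0.566 A

Final answer: 0.566 A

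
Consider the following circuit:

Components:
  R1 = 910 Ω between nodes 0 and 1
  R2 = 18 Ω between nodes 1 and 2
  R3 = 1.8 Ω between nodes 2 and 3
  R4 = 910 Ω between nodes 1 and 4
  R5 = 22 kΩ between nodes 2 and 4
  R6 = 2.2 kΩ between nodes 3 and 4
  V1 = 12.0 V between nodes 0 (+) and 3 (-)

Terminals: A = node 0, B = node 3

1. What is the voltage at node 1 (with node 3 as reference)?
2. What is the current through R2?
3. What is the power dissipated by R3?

Nodal analysis, taking node 3 as the 0 V reference.
Source V1 fixes V_0 = 12 V.
KCL at each unknown node (sum of currents leaving = 0; resistances in Ω):
  Node 1: (V_1 - 12)/910 + (V_1 - V_2)/18 + (V_1 - V_4)/910 = 0
  Node 2: (V_2 - V_1)/18 + (V_2 - 0)/1.8 + (V_2 - V_4)/22000 = 0
  Node 4: (V_4 - V_1)/910 + (V_4 - V_2)/22000 + (V_4 - 0)/2200 = 0
Collecting terms (coefficients in siemens):
  0.05775·V_1 - 0.05556·V_2 - 0.001099·V_4 = 0.01319
  0.6112·V_2 - 0.05556·V_1 - 0.00004545·V_4 = 0
  0.001599·V_4 - 0.001099·V_1 - 0.00004545·V_2 = 0
Solving these 3 simultaneous equations (Gaussian elimination) gives:
  V_1 = 0.2539 V, V_2 = 0.02309 V, V_4 = 0.1751 V
Part 1:
  Read off the nodal solution: V_1 = 0.2539 V
Part 2:
  I_R2 = (V_1 - V_2)/R2 = (0.2539 - 0.02309)/18 = 0.01282 A
  Magnitude: I_R2 = 0.01282 A
Part 3:
  I_R3 = (V_2 - V_3)/R3 = (0.02309 - 0)/1.8 = 0.01283 A
  P_R3 = I_R3² × R3 = (0.01283)² × 1.8 = 0.0002962 W

Final answers:
1. V_1 = 0.2539 V
2. I_R2 = 0.01282 A
3. P_R3 = 0.0002962 W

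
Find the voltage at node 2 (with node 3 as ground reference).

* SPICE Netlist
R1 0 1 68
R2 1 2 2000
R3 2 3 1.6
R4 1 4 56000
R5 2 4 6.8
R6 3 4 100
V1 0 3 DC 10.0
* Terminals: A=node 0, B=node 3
Nodal analysis, taking node 3 as the 0 V reference.
Source V1 fixes V_0 = 10 V.
KCL at each unknown node (sum of currents leaving = 0; resistances in Ω):
  Node 1: (V_1 - 10)/68 + (V_1 - V_2)/2000 + (V_1 - V_4)/56000 = 0
  Node 2: (V_2 - V_1)/2000 + (V_2 - 0)/1.6 + (V_2 - V_4)/6.8 = 0
  Node 4: (V_4 - V_1)/56000 + (V_4 - V_2)/6.8 + (V_4 - 0)/100 = 0
Collecting terms (coefficients in siemens):
  0.01522·V_1 - 0.0005·V_2 - 0.00001786·V_4 = 0.1471
  0.7726·V_2 - 0.0005·V_1 - 0.1471·V_4 = 0
  0.1571·V_4 - 0.00001786·V_1 - 0.1471·V_2 = 0
Solving these 3 simultaneous equations (Gaussian elimination) gives:
  V_1 = 9.66 V, V_2 = 0.007862 V, V_4 = 0.008459 V
The requested potential is V_2 = 0.007862 V.

Final answer: V_2 = 0.007862 V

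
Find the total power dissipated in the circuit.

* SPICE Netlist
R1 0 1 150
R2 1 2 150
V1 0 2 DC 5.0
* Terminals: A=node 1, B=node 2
Nodal analysis, taking node 2 as the 0 V reference.
Source V1 fixes V_0 = 5 V.
KCL at each unknown node (sum of currents leaving = 0; resistances in Ω):
  Node 1: (V_1 - 5)/150 + (V_1 - 0)/150 = 0
Collecting terms: 0.01333 × V_1 = 0.03333  =>  V_1 = 2.5 V
Power in each resistor, P = (ΔV)²/R:
  P_R1 = (5 - 2.5)²/150 = 0.04167 W
  P_R2 = (2.5 - 0)²/150 = 0.04167 W
P_total = P_R1 + P_R2 = 0.08333 W

Final answer: 0.08333 W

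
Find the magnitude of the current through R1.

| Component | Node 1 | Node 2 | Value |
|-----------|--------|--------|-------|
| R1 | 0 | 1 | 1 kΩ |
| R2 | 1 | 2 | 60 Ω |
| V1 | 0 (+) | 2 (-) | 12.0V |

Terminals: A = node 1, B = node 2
Nodal analysis, taking node 2 as the 0 V reference.
Source V1 fixes V_0 = 12 V.
KCL at each unknown node (sum of currents leaving = 0; resistances in Ω):
  Node 1: (V_1 - 12)/1000 + (V_1 - 0)/60 = 0
Collecting terms: 0.01767 × V_1 = 0.012  =>  V_1 = 0.6792 V
I_R1 = (V_0 - V_1)/R1 = (12 - 0.6792)/1000 = 0.01132 A
|I_R1| = 0.01132 A

Final answer: |I_R1| = 0.01132 A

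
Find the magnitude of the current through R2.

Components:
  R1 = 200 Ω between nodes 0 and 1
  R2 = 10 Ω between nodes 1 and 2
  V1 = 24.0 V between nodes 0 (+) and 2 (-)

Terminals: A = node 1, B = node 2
Nodal analysis, taking node 2 as the 0 V reference.
Source V1 fixes V_0 = 24 V.
KCL at each unknown node (sum of currents leaving = 0; resistances in Ω):
  Node 1: (V_1 - 24)/200 + (V_1 - 0)/10 = 0
Collecting terms: 0.105 × V_1 = 0.12  =>  V_1 = 1.143 V
I_R2 = (V_1 - V_2)/R2 = (1.143 - 0)/10 = 0.1143 A
|I_R2| = 0.1143 A

Final answer: |I_R2| = 0.1143 A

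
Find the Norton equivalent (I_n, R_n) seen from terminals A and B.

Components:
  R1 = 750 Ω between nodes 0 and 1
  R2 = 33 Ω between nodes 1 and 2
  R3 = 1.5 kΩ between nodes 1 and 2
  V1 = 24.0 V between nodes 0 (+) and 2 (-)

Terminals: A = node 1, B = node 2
Find the Thévenin equivalent first; then I_n = V_th/R_th and R_n = R_th.
Step 1 — V_th is the open-circuit voltage V_A - V_B (nothing connected across the terminals).
Nodal analysis, taking node 2 as the 0 V reference.
Source V1 fixes V_0 = 24 V.
KCL at each unknown node (sum of currents leaving = 0; resistances in Ω):
  Node 1: (V_1 - 24)/750 + (V_1 - 0)/33 + (V_1 - 0)/1500 = 0
Collecting terms: 0.0323 × V_1 = 0.032  =>  V_1 = 0.9906 V
V_th = V_1 - V_2 = 0.9906 - 0 = 0.9906 V
Step 2 — R_th: zero the source — replace V1 by a short circuit (node 2 merges into node 0) — and find the resistance seen between A (node 1) and B (node 0).
Reduce the network between node 1 (A) and node 0 (B) by series/parallel combination:
  Rp1 = R1 ‖ R2 ‖ R3 (parallel, all between nodes 0 and 1) = 1/(1/750 + 1/33 + 1/1500) = 30.96 Ω
R_th = 30.96 Ω
I_n = V_th/R_th = 0.9906/30.96 = 0.032 A, and R_n = R_th = 30.96 Ω

Final answer: I_n = 0.032 A, R_n = 30.96 Ω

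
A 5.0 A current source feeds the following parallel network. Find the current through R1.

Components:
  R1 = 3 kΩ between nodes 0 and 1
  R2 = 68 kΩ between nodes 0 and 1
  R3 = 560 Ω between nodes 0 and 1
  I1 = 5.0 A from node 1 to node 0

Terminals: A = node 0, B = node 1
All resistors sit directly between nodes 0 and 1, so they are in parallel and share one voltage V; the full source current 5 A splits among them.
1/R_par = 1/3000 + 1/68000 + 1/560 = 0.002134 S  =>  R_par = 468.7 Ω
V = I × R_par = 5 × 468.7 = 2343 V
I_R1 = V/R1 = 2343/3000 = 0.7811 A

Final answer: 0.7811 A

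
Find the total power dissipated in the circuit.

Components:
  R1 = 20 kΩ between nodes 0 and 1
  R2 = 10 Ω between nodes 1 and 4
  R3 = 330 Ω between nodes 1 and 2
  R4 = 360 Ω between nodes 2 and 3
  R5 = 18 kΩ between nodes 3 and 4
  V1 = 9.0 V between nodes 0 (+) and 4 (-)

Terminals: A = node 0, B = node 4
Nodal analysis, taking node 4 as the 0 V reference.
Source V1 fixes V_0 = 9 V.
KCL at each unknown node (sum of currents leaving = 0; resistances in Ω):
  Node 1: (V_1 - 9)/20000 + (V_1 - 0)/10 + (V_1 - V_2)/330 = 0
  Node 2: (V_2 - V_1)/330 + (V_2 - V_3)/360 = 0
  Node 3: (V_3 - V_2)/360 + (V_3 - 0)/18000 = 0
Collecting terms (coefficients in siemens):
  0.1031·V_1 - 0.00303·V_2 = 0.00045
  0.005808·V_2 - 0.00303·V_1 - 0.002778·V_3 = 0
  0.002833·V_3 - 0.002778·V_2 = 0
Solving these 3 simultaneous equations (Gaussian elimination) gives:
  V_1 = 0.004495 V, V_2 = 0.004416 V, V_3 = 0.004329 V
Power in each resistor, P = (ΔV)²/R:
  P_R1 = (9 - 0.004495)²/20000 = 0.004046 W
  P_R2 = (0.004495 - 0)²/10 = 0.000002021 W
  P_R3 = (0.004495 - 0.004416)²/330 = 0.00000000001909 W
  P_R4 = (0.004416 - 0.004329)²/360 = 0.00000000002083 W
  P_R5 = (0.004329 - 0)²/18000 = 0.000000001041 W
P_total = P_R1 + P_R2 + P_R3 + P_R4 + P_R5 = 0.004048 W

Final answer: 0.004048 W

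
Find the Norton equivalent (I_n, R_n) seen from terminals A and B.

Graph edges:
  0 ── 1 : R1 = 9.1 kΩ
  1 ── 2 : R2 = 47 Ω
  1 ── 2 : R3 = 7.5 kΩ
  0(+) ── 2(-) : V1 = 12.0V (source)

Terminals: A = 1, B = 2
Find the Thévenin equivalent first; then I_n = V_th/R_th and R_n = R_th.
Step 1 — V_th is the open-circuit voltage V_A - V_B (nothing connected across the terminals).
Nodal analysis, taking node 2 as the 0 V reference.
Source V1 fixes V_0 = 12 V.
KCL at each unknown node (sum of currents leaving = 0; resistances in Ω):
  Node 1: (V_1 - 12)/9100 + (V_1 - 0)/47 + (V_1 - 0)/7500 = 0
Collecting terms: 0.02152 × V_1 = 0.001319  =>  V_1 = 0.06128 V
V_th = V_1 - V_2 = 0.06128 - 0 = 0.06128 V
Step 2 — R_th: zero the source — replace V1 by a short circuit (node 2 merges into node 0) — and find the resistance seen between A (node 1) and B (node 0).
Reduce the network between node 1 (A) and node 0 (B) by series/parallel combination:
  Rp1 = R1 ‖ R2 ‖ R3 (parallel, all between nodes 0 and 1) = 1/(1/9100 + 1/47 + 1/7500) = 46.47 Ω
R_th = 46.47 Ω
I_n = V_th/R_th = 0.06128/46.47 = 0.001319 A, and R_n = R_th = 46.47 Ω

Final answer: I_n = 0.001319 A, R_n = 46.47 Ω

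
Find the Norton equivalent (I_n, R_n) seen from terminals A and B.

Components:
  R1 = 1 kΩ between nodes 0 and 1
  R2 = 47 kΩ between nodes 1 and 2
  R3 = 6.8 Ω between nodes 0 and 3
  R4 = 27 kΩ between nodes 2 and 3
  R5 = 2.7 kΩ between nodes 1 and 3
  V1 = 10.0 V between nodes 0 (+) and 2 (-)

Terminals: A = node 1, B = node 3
Find the Thévenin equivalent first; then I_n = V_th/R_th and R_n = R_th.
Step 1 — V_th is the open-circuit voltage V_A - V_B (nothing connected across the terminals).
Nodal analysis, taking node 2 as the 0 V reference.
Source V1 fixes V_0 = 10 V.
KCL at each unknown node (sum of currents leaving = 0; resistances in Ω):
  Node 1: (V_1 - 10)/1000 + (V_1 - 0)/47000 + (V_1 - V_3)/2700 = 0
  Node 3: (V_3 - 10)/6.8 + (V_3 - 0)/27000 + (V_3 - V_1)/2700 = 0
Collecting terms (coefficients in siemens):
  0.001392·V_1 - 0.0003704·V_3 = 0.01
  0.1475·V_3 - 0.0003704·V_1 = 1.471
Determinant D = (0.001392)(0.1475) - (-0.0003704)(-0.0003704) = 0.0002051
V_1 = [(0.01)(0.1475) - (-0.0003704)(1.471)]/D = 9.846 V
V_3 = [(0.001392)(1.471) - (0.01)(-0.0003704)]/D = 9.997 V
V_th = V_1 - V_3 = 9.846 - 9.997 = -0.1508 V
Step 2 — R_th: zero the source — replace V1 by a short circuit (node 2 merges into node 0) — and find the resistance seen between A (node 1) and B (node 3).
Reduce the network between node 1 (A) and node 3 (B) by series/parallel combination:
  Rp1 = R1 ‖ R2 (parallel, both between nodes 0 and 1) = 1/(1/1000 + 1/47000) = 979.2 Ω
  Rp2 = R3 ‖ R4 (parallel, both between nodes 0 and 3) = 1/(1/6.8 + 1/27000) = 6.798 Ω
  Rs1 = Rp1 + Rp2 (series, joined only at node 0) = 979.2 + 6.798 = 986 Ω
  Rp3 = R5 ‖ Rs1 (parallel, both between nodes 1 and 3) = 1/(1/2700 + 1/986) = 722.2 Ω
R_th = 722.2 Ω
I_n = V_th/R_th = -0.1508/722.2 = -0.0002087 A, and R_n = R_th = 722.2 Ω

Final answer: I_n = -0.0002087 A, R_n = 722.2 Ω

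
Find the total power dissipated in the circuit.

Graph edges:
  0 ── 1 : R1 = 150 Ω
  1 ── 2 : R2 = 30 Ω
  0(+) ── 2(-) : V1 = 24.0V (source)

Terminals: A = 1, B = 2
Nodal analysis, taking node 2 as the 0 V reference.
Source V1 fixes V_0 = 24 V.
KCL at each unknown node (sum of currents leaving = 0; resistances in Ω):
  Node 1: (V_1 - 24)/150 + (V_1 - 0)/30 = 0
Collecting terms: 0.04 × V_1 = 0.16  =>  V_1 = 4 V
Power in each resistor, P = (ΔV)²/R:
  P_R1 = (24 - 4)²/150 = 2.667 W
  P_R2 = (4 - 0)²/30 = 0.5333 W
P_total = P_R1 + P_R2 = 3.2 W

Final answer: 3.2 W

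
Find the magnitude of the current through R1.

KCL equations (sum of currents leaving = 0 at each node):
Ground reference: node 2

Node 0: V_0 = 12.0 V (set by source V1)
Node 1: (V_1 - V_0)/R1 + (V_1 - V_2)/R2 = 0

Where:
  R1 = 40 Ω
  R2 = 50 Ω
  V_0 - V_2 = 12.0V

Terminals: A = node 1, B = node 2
Nodal analysis, taking node 2 as the 0 V reference.
Source V1 fixes V_0 = 12 V.
KCL at each unknown node (sum of currents leaving = 0; resistances in Ω):
  Node 1: (V_1 - 12)/40 + (V_1 - 0)/50 = 0
Collecting terms: 0.045 × V_1 = 0.3  =>  V_1 = 6.667 V
I_R1 = (V_0 - V_1)/R1 = (12 - 6.667)/40 = 0.1333 A
|I_R1| = 0.1333 A

Final answer: |I_R1| = 0.1333 A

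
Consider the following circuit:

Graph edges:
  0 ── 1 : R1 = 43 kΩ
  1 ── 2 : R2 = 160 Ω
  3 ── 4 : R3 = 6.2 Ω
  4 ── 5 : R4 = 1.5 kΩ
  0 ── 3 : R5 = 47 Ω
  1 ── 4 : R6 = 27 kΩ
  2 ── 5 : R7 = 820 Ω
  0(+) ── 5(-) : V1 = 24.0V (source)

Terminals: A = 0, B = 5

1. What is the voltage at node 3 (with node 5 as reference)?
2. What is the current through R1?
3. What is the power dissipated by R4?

Nodal analysis, taking node 5 as the 0 V reference.
Source V1 fixes V_0 = 24 V.
KCL at each unknown node (sum of currents leaving = 0; resistances in Ω):
  Node 1: (V_1 - 24)/43000 + (V_1 - V_2)/160 + (V_1 - V_4)/27000 = 0
  Node 2: (V_2 - V_1)/160 + (V_2 - 0)/820 = 0
  Node 3: (V_3 - V_4)/6.2 + (V_3 - 24)/47 = 0
  Node 4: (V_4 - V_3)/6.2 + (V_4 - 0)/1500 + (V_4 - V_1)/27000 = 0
Collecting terms (coefficients in siemens):
  0.00631·V_1 - 0.00625·V_2 - 0.00003704·V_4 = 0.0005581
  0.00747·V_2 - 0.00625·V_1 = 0
  0.1826·V_3 - 0.1613·V_4 = 0.5106
  0.162·V_4 - 0.00003704·V_1 - 0.1613·V_3 = 0
Solving these 4 simultaneous equations (Gaussian elimination) gives:
  V_1 = 1.309 V, V_2 = 1.096 V, V_3 = 23.24 V, V_4 = 23.14 V
Part 1:
  Read off the nodal solution: V_3 = 23.24 V
Part 2:
  I_R1 = (V_0 - V_1)/R1 = (24 - 1.309)/43000 = 0.0005277 A
  Magnitude: I_R1 = 0.0005277 A
Part 3:
  I_R4 = (V_4 - V_5)/R4 = (23.14 - 0)/1500 = 0.01542 A
  P_R4 = I_R4² × R4 = (0.01542)² × 1500 = 0.3569 W

Final answers:
1. V_3 = 23.24 V
2. I_R1 = 0.0005277 A
3. P_R4 = 0.3569 W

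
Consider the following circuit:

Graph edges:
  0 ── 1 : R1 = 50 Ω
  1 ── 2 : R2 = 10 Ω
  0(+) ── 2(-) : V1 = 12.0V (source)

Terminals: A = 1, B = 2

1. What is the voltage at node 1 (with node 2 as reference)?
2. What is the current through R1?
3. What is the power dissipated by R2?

Nodal analysis, taking node 2 as the 0 V reference.
Source V1 fixes V_0 = 12 V.
KCL at each unknown node (sum of currents leaving = 0; resistances in Ω):
  Node 1: (V_1 - 12)/50 + (V_1 - 0)/10 = 0
Collecting terms: 0.12 × V_1 = 0.24  =>  V_1 = 2 V
Part 1:
  Read off the nodal solution: V_1 = 2 V
Part 2:
  I_R1 = (V_0 - V_1)/R1 = (12 - 2)/50 = 0.2 A
  Magnitude: I_R1 = 0.2 A
Part 3:
  I_R2 = (V_1 - V_2)/R2 = (2 - 0)/10 = 0.2 A
  P_R2 = I_R2² × R2 = (0.2)² × 10 = 0.4 W

Final answers:
1. V_1 = 2 V
2. I_R1 = 0.2 A
3. P_R2 = 0.4 W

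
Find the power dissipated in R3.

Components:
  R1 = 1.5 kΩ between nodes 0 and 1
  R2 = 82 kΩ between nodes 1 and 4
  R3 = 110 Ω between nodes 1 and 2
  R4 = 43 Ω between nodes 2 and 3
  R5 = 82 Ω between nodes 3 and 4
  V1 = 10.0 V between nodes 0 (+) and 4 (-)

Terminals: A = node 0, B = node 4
Nodal analysis, taking node 4 as the 0 V reference.
Source V1 fixes V_0 = 10 V.
KCL at each unknown node (sum of currents leaving = 0; resistances in Ω):
  Node 1: (V_1 - 10)/1500 + (V_1 - 0)/82000 + (V_1 - V_2)/110 = 0
  Node 2: (V_2 - V_1)/110 + (V_2 - V_3)/43 = 0
  Node 3: (V_3 - V_2)/43 + (V_3 - 0)/82 = 0
Collecting terms (coefficients in siemens):
  0.00977·V_1 - 0.009091·V_2 = 0.006667
  0.03235·V_2 - 0.009091·V_1 - 0.02326·V_3 = 0
  0.03545·V_3 - 0.02326·V_2 = 0
Solving these 3 simultaneous equations (Gaussian elimination) gives:
  V_1 = 1.351 V, V_2 = 0.7187 V, V_3 = 0.4715 V
I_R3 = (V_1 - V_2)/R3 = (1.351 - 0.7187)/110 = 0.005749 A
P_R3 = I_R3² × R3 = (0.005749)² × 110 = 0.003636 W

Final answer: 0.003636 W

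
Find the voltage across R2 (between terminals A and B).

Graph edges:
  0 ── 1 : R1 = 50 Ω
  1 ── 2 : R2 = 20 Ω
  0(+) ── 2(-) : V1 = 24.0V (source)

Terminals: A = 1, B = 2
R1 and R2 are in series across V1 (node 0 → node 1 → node 2), and the output A–B is taken across R2, so this is a voltage divider.
Series current: I = V1/(R1 + R2) = 24/(50 + 20) = 24/70 = 0.3429 A
V_R2 = I × R2 = V1 × R2/(R1 + R2) = 24 × 20/70 = 6.857 V

Final answer: 6.857 V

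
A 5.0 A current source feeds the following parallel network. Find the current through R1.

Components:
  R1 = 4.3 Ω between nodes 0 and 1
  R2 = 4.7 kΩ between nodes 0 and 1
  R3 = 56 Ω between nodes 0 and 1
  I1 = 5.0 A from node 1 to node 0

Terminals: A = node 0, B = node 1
All resistors sit directly between nodes 0 and 1, so they are in parallel and share one voltage V; the full source current 5 A splits among them.
1/R_par = 1/4.3 + 1/4700 + 1/56 = 0.2506 S  =>  R_par = 3.99 Ω
V = I × R_par = 5 × 3.99 = 19.95 V
I_R1 = V/R1 = 19.95/4.3 = 4.64 A

Final answer: 4.64 A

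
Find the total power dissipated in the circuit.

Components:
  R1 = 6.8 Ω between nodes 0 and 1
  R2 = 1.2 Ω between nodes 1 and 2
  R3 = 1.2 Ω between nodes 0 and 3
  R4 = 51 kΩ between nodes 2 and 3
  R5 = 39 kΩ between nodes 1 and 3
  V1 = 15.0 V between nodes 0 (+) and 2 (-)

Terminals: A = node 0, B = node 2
Nodal analysis, taking node 2 as the 0 V reference.
Source V1 fixes V_0 = 15 V.
KCL at each unknown node (sum of currents leaving = 0; resistances in Ω):
  Node 1: (V_1 - 15)/6.8 + (V_1 - 0)/1.2 + (V_1 - V_3)/39000 = 0
  Node 3: (V_3 - 15)/1.2 + (V_3 - 0)/51000 + (V_3 - V_1)/39000 = 0
Collecting terms (coefficients in siemens):
  0.9804·V_1 - 0.00002564·V_3 = 2.206
  0.8334·V_3 - 0.00002564·V_1 = 12.5
Determinant D = (0.9804)(0.8334) - (-0.00002564)(-0.00002564) = 0.8171
V_1 = [(2.206)(0.8334) - (-0.00002564)(12.5)]/D = 2.25 V
V_3 = [(0.9804)(12.5) - (2.206)(-0.00002564)]/D = 15 V
Power in each resistor, P = (ΔV)²/R:
  P_R1 = (15 - 2.25)²/6.8 = 23.9 W
  P_R2 = (2.25 - 0)²/1.2 = 4.22 W
  P_R3 = (15 - 15)²/1.2 = 0.0000004628 W
  P_R4 = (0 - 15)²/51000 = 0.004411 W
  P_R5 = (2.25 - 15)²/39000 = 0.004168 W
P_total = P_R1 + P_R2 + P_R3 + P_R4 + P_R5 = 28.13 W

Final answer: 28.13 W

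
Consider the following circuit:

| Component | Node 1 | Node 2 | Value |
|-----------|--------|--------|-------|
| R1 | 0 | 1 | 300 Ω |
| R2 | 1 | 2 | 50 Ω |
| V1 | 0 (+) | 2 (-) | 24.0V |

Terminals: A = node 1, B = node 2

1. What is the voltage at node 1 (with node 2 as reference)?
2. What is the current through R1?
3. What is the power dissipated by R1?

Nodal analysis, taking node 2 as the 0 V reference.
Source V1 fixes V_0 = 24 V.
KCL at each unknown node (sum of currents leaving = 0; resistances in Ω):
  Node 1: (V_1 - 24)/300 + (V_1 - 0)/50 = 0
Collecting terms: 0.02333 × V_1 = 0.08  =>  V_1 = 3.429 V
Part 1:
  Read off the nodal solution: V_1 = 3.429 V
Part 2:
  I_R1 = (V_0 - V_1)/R1 = (24 - 3.429)/300 = 0.06857 A
  Magnitude: I_R1 = 0.06857 A
Part 3:
  I_R1 = (V_0 - V_1)/R1 = (24 - 3.429)/300 = 0.06857 A
  P_R1 = I_R1² × R1 = (0.06857)² × 300 = 1.411 W

Final answers:
1. V_1 = 3.429 V
2. I_R1 = 0.06857 A
3. P_R1 = 1.411 W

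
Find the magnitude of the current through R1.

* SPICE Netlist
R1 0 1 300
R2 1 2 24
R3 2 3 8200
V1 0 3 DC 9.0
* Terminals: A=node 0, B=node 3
Nodal analysis, taking node 3 as the 0 V reference.
Source V1 fixes V_0 = 9 V.
KCL at each unknown node (sum of currents leaving = 0; resistances in Ω):
  Node 1: (V_1 - 9)/300 + (V_1 - V_2)/24 = 0
  Node 2: (V_2 - V_1)/24 + (V_2 - 0)/8200 = 0
Collecting terms (coefficients in siemens):
  0.045·V_1 - 0.04167·V_2 = 0.03
  0.04179·V_2 - 0.04167·V_1 = 0
Determinant D = (0.045)(0.04179) - (-0.04167)(-0.04167) = 0.0001444
V_1 = [(0.03)(0.04179) - (-0.04167)(0)]/D = 8.683 V
V_2 = [(0.045)(0) - (0.03)(-0.04167)]/D = 8.658 V
I_R1 = (V_0 - V_1)/R1 = (9 - 8.683)/300 = 0.001056 A
|I_R1| = 0.001056 A

Final answer: |I_R1| = 0.001056 A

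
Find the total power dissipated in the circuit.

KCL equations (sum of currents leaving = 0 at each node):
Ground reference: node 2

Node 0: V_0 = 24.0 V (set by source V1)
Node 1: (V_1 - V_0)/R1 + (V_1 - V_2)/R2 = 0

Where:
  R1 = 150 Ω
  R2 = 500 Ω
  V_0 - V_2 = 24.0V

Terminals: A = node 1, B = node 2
Nodal analysis, taking node 2 as the 0 V reference.
Source V1 fixes V_0 = 24 V.
KCL at each unknown node (sum of currents leaving = 0; resistances in Ω):
  Node 1: (V_1 - 24)/150 + (V_1 - 0)/500 = 0
Collecting terms: 0.008667 × V_1 = 0.16  =>  V_1 = 18.46 V
Power in each resistor, P = (ΔV)²/R:
  P_R1 = (24 - 18.46)²/150 = 0.2045 W
  P_R2 = (18.46 - 0)²/500 = 0.6817 W
P_total = P_R1 + P_R2 = 0.8862 W

Final answer: 0.8862 W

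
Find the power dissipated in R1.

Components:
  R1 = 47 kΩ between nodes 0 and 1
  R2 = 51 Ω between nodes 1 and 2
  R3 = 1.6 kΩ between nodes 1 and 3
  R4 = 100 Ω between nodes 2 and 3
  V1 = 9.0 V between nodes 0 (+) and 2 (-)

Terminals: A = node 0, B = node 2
Nodal analysis, taking node 2 as the 0 V reference.
Source V1 fixes V_0 = 9 V.
KCL at each unknown node (sum of currents leaving = 0; resistances in Ω):
  Node 1: (V_1 - 9)/47000 + (V_1 - 0)/51 + (V_1 - V_3)/1600 = 0
  Node 3: (V_3 - V_1)/1600 + (V_3 - 0)/100 = 0
Collecting terms (coefficients in siemens):
  0.02025·V_1 - 0.000625·V_3 = 0.0001915
  0.01063·V_3 - 0.000625·V_1 = 0
Determinant D = (0.02025)(0.01063) - (-0.000625)(-0.000625) = 0.0002148
V_1 = [(0.0001915)(0.01063) - (-0.000625)(0)]/D = 0.009472 V
V_3 = [(0.02025)(0) - (0.0001915)(-0.000625)]/D = 0.0005571 V
I_R1 = (V_0 - V_1)/R1 = (9 - 0.009472)/47000 = 0.0001913 A
P_R1 = I_R1² × R1 = (0.0001913)² × 47000 = 0.00172 W

Final answer: 0.00172 W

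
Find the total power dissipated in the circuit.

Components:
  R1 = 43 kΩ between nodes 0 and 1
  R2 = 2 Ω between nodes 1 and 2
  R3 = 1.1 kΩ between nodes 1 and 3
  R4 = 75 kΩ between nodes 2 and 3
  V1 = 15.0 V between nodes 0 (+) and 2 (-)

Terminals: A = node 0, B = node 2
Nodal analysis, taking node 2 as the 0 V reference.
Source V1 fixes V_0 = 15 V.
KCL at each unknown node (sum of currents leaving = 0; resistances in Ω):
  Node 1: (V_1 - 15)/43000 + (V_1 - 0)/2 + (V_1 - V_3)/1100 = 0
  Node 3: (V_3 - V_1)/1100 + (V_3 - 0)/75000 = 0
Collecting terms (coefficients in siemens):
  0.5009·V_1 - 0.0009091·V_3 = 0.0003488
  0.0009224·V_3 - 0.0009091·V_1 = 0
Determinant D = (0.5009)(0.0009224) - (-0.0009091)(-0.0009091) = 0.0004612
V_1 = [(0.0003488)(0.0009224) - (-0.0009091)(0)]/D = 0.0006976 V
V_3 = [(0.5009)(0) - (0.0003488)(-0.0009091)]/D = 0.0006875 V
Power in each resistor, P = (ΔV)²/R:
  P_R1 = (15 - 0.0006976)²/43000 = 0.005232 W
  P_R2 = (0.0006976 - 0)²/2 = 0.0000002433 W
  P_R3 = (0.0006976 - 0.0006875)²/1100 = 0.00000000000009244 W
  P_R4 = (0 - 0.0006875)²/75000 = 0.000000000006303 W
P_total = P_R1 + P_R2 + P_R3 + P_R4 = 0.005232 W

Final answer: 0.005232 W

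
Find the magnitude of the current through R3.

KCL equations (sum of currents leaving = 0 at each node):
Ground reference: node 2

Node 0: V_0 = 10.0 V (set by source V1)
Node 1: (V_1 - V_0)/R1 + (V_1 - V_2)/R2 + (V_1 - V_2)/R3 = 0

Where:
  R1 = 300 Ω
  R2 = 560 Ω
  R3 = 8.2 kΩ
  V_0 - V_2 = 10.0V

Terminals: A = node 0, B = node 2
Nodal analysis, taking node 2 as the 0 V reference.
Source V1 fixes V_0 = 10 V.
KCL at each unknown node (sum of currents leaving = 0; resistances in Ω):
  Node 1: (V_1 - 10)/300 + (V_1 - 0)/560 + (V_1 - 0)/8200 = 0
Collecting terms: 0.005241 × V_1 = 0.03333  =>  V_1 = 6.36 V
I_R3 = (V_1 - V_2)/R3 = (6.36 - 0)/8200 = 0.0007756 A
|I_R3| = 0.0007756 A

Final answer: |I_R3| = 0.0007756 A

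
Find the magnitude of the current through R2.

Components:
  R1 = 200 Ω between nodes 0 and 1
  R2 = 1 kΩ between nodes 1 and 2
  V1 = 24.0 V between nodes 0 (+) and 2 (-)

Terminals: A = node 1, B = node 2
Nodal analysis, taking node 2 as the 0 V reference.
Source V1 fixes V_0 = 24 V.
KCL at each unknown node (sum of currents leaving = 0; resistances in Ω):
  Node 1: (V_1 - 24)/200 + (V_1 - 0)/1000 = 0
Collecting terms: 0.006 × V_1 = 0.12  =>  V_1 = 20 V
I_R2 = (V_1 - V_2)/R2 = (20 - 0)/1000 = 0.02 A
|I_R2| = 0.02 A

Final answer: |I_R2| = 0.02 A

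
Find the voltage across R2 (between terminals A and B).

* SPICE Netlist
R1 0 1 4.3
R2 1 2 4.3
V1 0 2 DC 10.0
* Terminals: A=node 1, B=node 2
R1 and R2 are in series across V1 (node 0 → node 1 → node 2), and the output A–B is taken across R2, so this is a voltage divider.
Series current: I = V1/(R1 + R2) = 10/(4.3 + 4.3) = 10/8.6 = 1.163 A
V_R2 = I × R2 = V1 × R2/(R1 + R2) = 10 × 4.3/8.6 = 5 V

Final answer: 5 V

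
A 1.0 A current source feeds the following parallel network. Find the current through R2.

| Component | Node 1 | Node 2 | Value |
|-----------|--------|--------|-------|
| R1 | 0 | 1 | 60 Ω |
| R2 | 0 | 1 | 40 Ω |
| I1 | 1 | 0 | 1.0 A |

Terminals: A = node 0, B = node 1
All resistors sit directly between nodes 0 and 1, so they are in parallel and share one voltage V; the full source current 1 A splits among them.
1/R_par = 1/60 + 1/40 = 0.04167 S  =>  R_par = 24 Ω
V = I × R_par = 1 × 24 = 24 V
I_R2 = V/R2 = 24/40 = 0.6 A

Final answer: 0.6 A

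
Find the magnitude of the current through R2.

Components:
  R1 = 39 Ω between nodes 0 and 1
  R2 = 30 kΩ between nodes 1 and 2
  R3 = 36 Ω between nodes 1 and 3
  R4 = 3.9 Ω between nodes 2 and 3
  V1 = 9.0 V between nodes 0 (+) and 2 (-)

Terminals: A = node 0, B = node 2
Nodal analysis, taking node 2 as the 0 V reference.
Source V1 fixes V_0 = 9 V.
KCL at each unknown node (sum of currents leaving = 0; resistances in Ω):
  Node 1: (V_1 - 9)/39 + (V_1 - 0)/30000 + (V_1 - V_3)/36 = 0
  Node 3: (V_3 - V_1)/36 + (V_3 - 0)/3.9 = 0
Collecting terms (coefficients in siemens):
  0.05345·V_1 - 0.02778·V_3 = 0.2308
  0.2842·V_3 - 0.02778·V_1 = 0
Determinant D = (0.05345)(0.2842) - (-0.02778)(-0.02778) = 0.01442
V_1 = [(0.2308)(0.2842) - (-0.02778)(0)]/D = 4.548 V
V_3 = [(0.05345)(0) - (0.2308)(-0.02778)]/D = 0.4446 V
I_R2 = (V_1 - V_2)/R2 = (4.548 - 0)/30000 = 0.0001516 A
|I_R2| = 0.0001516 A

Final answer: |I_R2| = 0.0001516 A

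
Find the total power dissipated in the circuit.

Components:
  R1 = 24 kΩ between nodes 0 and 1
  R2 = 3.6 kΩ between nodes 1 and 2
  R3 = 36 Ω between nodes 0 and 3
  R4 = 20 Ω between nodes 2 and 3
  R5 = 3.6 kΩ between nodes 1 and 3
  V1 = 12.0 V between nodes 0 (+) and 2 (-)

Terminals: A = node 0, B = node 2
Nodal analysis, taking node 2 as the 0 V reference.
Source V1 fixes V_0 = 12 V.
KCL at each unknown node (sum of currents leaving = 0; resistances in Ω):
  Node 1: (V_1 - 12)/24000 + (V_1 - 0)/3600 + (V_1 - V_3)/3600 = 0
  Node 3: (V_3 - 12)/36 + (V_3 - 0)/20 + (V_3 - V_1)/3600 = 0
Collecting terms (coefficients in siemens):
  0.0005972·V_1 - 0.0002778·V_3 = 0.0005
  0.07806·V_3 - 0.0002778·V_1 = 0.3333
Determinant D = (0.0005972)(0.07806) - (-0.0002778)(-0.0002778) = 0.00004654
V_1 = [(0.0005)(0.07806) - (-0.0002778)(0.3333)]/D = 2.828 V
V_3 = [(0.0005972)(0.3333) - (0.0005)(-0.0002778)]/D = 4.281 V
Power in each resistor, P = (ΔV)²/R:
  P_R1 = (12 - 2.828)²/24000 = 0.003505 W
  P_R2 = (2.828 - 0)²/3600 = 0.002222 W
  P_R3 = (12 - 4.281)²/36 = 1.655 W
  P_R4 = (0 - 4.281)²/20 = 0.9161 W
  P_R5 = (2.828 - 4.281)²/3600 = 0.0005859 W
P_total = P_R1 + P_R2 + P_R3 + P_R4 + P_R5 = 2.578 W

Final answer: 2.578 W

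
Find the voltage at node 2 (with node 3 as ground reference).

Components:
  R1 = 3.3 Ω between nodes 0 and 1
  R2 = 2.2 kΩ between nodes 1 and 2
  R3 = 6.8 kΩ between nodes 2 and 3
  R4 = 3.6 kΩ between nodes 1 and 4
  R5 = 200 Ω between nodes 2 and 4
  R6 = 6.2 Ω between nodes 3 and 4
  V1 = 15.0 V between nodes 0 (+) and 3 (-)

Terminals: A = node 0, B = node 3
Nodal analysis, taking node 3 as the 0 V reference.
Source V1 fixes V_0 = 15 V.
KCL at each unknown node (sum of currents leaving = 0; resistances in Ω):
  Node 1: (V_1 - 15)/3.3 + (V_1 - V_2)/2200 + (V_1 - V_4)/3600 = 0
  Node 2: (V_2 - V_1)/2200 + (V_2 - 0)/6800 + (V_2 - V_4)/200 = 0
  Node 4: (V_4 - V_1)/3600 + (V_4 - V_2)/200 + (V_4 - 0)/6.2 = 0
Collecting terms (coefficients in siemens):
  0.3038·V_1 - 0.0004545·V_2 - 0.0002778·V_4 = 4.545
  0.005602·V_2 - 0.0004545·V_1 - 0.005·V_4 = 0
  0.1666·V_4 - 0.0002778·V_1 - 0.005·V_2 = 0
Solving these 3 simultaneous equations (Gaussian elimination) gives:
  V_1 = 14.97 V, V_2 = 1.271 V, V_4 = 0.0631 V
The requested potential is V_2 = 1.271 V.

Final answer: V_2 = 1.271 V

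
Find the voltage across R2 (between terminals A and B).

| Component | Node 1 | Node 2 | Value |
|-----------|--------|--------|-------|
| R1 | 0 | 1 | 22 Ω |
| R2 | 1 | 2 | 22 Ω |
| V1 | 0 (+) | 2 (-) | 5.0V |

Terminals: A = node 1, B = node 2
R1 and R2 are in series across V1 (node 0 → node 1 → node 2), and the output A–B is taken across R2, so this is a voltage divider.
Series current: I = V1/(R1 + R2) = 5/(22 + 22) = 5/44 = 0.1136 A
V_R2 = I × R2 = V1 × R2/(R1 + R2) = 5 × 22/44 = 2.5 V

Final answer: 2.5 V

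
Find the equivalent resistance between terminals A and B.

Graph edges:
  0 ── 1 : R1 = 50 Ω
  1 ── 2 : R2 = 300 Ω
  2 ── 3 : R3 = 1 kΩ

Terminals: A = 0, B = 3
Reduce the network between node 0 (A) and node 3 (B) by series/parallel combination:
  Rs1 = R1 + R2 (series, joined only at node 1) = 50 + 300 = 350 Ω
  Rs2 = R3 + Rs1 (series, joined only at node 2) = 1000 + 350 = 1350 Ω
R_eq = 1.35 kΩ

Final answer: 1.35 kΩ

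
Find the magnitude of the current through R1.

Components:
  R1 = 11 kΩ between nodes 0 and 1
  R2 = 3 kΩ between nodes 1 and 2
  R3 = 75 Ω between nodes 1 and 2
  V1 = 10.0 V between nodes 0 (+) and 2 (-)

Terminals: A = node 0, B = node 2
Nodal analysis, taking node 2 as the 0 V reference.
Source V1 fixes V_0 = 10 V.
KCL at each unknown node (sum of currents leaving = 0; resistances in Ω):
  Node 1: (V_1 - 10)/11000 + (V_1 - 0)/3000 + (V_1 - 0)/75 = 0
Collecting terms: 0.01376 × V_1 = 0.0009091  =>  V_1 = 0.06608 V
I_R1 = (V_0 - V_1)/R1 = (10 - 0.06608)/11000 = 0.0009031 A
|I_R1| = 0.0009031 A

Final answer: |I_R1| = 0.0009031 A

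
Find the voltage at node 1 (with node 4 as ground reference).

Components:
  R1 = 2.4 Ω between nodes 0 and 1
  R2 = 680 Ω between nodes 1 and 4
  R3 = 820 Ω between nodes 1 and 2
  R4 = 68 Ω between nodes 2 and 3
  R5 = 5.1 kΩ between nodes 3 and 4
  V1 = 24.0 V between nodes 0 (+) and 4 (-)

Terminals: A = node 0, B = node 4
Nodal analysis, taking node 4 as the 0 V reference.
Source V1 fixes V_0 = 24 V.
KCL at each unknown node (sum of currents leaving = 0; resistances in Ω):
  Node 1: (V_1 - 24)/2.4 + (V_1 - 0)/680 + (V_1 - V_2)/820 = 0
  Node 2: (V_2 - V_1)/820 + (V_2 - V_3)/68 = 0
  Node 3: (V_3 - V_2)/68 + (V_3 - 0)/5100 = 0
Collecting terms (coefficients in siemens):
  0.4194·V_1 - 0.00122·V_2 = 10
  0.01593·V_2 - 0.00122·V_1 - 0.01471·V_3 = 0
  0.0149·V_3 - 0.01471·V_2 = 0
Solving these 3 simultaneous equations (Gaussian elimination) gives:
  V_1 = 23.91 V, V_2 = 20.63 V, V_3 = 20.36 V
The requested potential is V_1 = 23.91 V.

Final answer: V_1 = 23.91 V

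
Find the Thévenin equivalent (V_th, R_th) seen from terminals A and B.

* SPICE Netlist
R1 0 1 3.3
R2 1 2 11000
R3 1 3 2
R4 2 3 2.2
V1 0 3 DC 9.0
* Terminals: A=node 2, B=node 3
Step 1 — V_th is the open-circuit voltage V_A - V_B (nothing connected across the terminals).
Nodal analysis, taking node 3 as the 0 V reference.
Source V1 fixes V_0 = 9 V.
KCL at each unknown node (sum of currents leaving = 0; resistances in Ω):
  Node 1: (V_1 - 9)/3.3 + (V_1 - V_2)/11000 + (V_1 - 0)/2 = 0
  Node 2: (V_2 - V_1)/11000 + (V_2 - 0)/2.2 = 0
Collecting terms (coefficients in siemens):
  0.8031·V_1 - 0.00009091·V_2 = 2.727
  0.4546·V_2 - 0.00009091·V_1 = 0
Determinant D = (0.8031)(0.4546) - (-0.00009091)(-0.00009091) = 0.3651
V_1 = [(2.727)(0.4546) - (-0.00009091)(0)]/D = 3.396 V
V_2 = [(0.8031)(0) - (2.727)(-0.00009091)]/D = 0.000679 V
V_th = V_2 - V_3 = 0.000679 - 0 = 0.000679 V
Step 2 — R_th: zero the source — replace V1 by a short circuit (node 3 merges into node 0) — and find the resistance seen between A (node 2) and B (node 0).
Reduce the network between node 2 (A) and node 0 (B) by series/parallel combination:
  Rp1 = R1 ‖ R3 (parallel, both between nodes 0 and 1) = 1/(1/3.3 + 1/2) = 1.245 Ω
  Rs1 = R2 + Rp1 (series, joined only at node 1) = 11000 + 1.245 = 11000 Ω
  Rp2 = R4 ‖ Rs1 (parallel, both between nodes 0 and 2) = 1/(1/2.2 + 1/11000) = 2.2 Ω
R_th = 2.2 Ω

Final answer: V_th = 0.000679 V, R_th = 2.2 Ω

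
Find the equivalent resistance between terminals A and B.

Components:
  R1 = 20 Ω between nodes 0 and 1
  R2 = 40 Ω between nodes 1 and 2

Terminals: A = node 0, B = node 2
Reduce the network between node 0 (A) and node 2 (B) by series/parallel combination:
  Rs1 = R1 + R2 (series, joined only at node 1) = 20 + 40 = 60 Ω
R_eq = 60 Ω

Final answer: 60 Ω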